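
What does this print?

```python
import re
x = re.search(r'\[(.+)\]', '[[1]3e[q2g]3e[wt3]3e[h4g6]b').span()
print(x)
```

(0, 26)

The match spans [0:26] → '[[1]3e[q2g]3e[wt3]3e[h4g6]'.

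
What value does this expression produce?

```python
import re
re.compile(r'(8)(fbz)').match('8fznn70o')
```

`match` is anchored at position 0; if the pattern doesn't fit there, it returns None.
Here position 0 doesn't satisfy it, so the call returns None.

None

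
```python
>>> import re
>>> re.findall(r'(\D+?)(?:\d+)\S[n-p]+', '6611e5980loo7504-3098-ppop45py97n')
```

Because there's exactly one group, `findall` drops the full match and keeps group 1 from each hit.

['e', '-', 'py']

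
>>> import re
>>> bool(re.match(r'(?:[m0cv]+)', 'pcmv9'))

This matches one or more of one of [m0cv] (non-capturing group).
With `match`, the pattern is implicitly anchored at the beginning.
Here the pattern fails at index 0, so the call returns None, and `bool(None)` is False.

False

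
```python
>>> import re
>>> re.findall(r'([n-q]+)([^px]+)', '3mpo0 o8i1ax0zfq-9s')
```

[('po', '0 o8i1a'), ('q', '-9s')]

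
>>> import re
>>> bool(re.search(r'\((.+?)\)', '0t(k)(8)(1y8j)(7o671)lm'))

True

The match spans [2:5] → '(k)'.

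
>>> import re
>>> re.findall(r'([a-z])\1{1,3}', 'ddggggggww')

['d', 'g', 'g', 'w']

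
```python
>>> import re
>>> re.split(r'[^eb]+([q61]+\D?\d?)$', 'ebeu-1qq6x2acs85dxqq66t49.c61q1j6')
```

['ebe', '6', '']

The group in the pattern means `split` returns the separators' captures alongside the pieces.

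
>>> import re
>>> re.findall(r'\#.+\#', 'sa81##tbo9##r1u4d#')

['##tbo9##r1u4d#']

Scanning left to right: at [4:18] → '##tbo9##r1u4d#'.
No capturing groups, so `findall` returns the 1 full match string.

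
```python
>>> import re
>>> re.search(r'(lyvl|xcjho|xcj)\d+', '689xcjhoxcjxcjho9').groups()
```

The match spans [11:17] → 'xcjho9'.
Captured: group 1 = 'xcjho'.

('xcjho',)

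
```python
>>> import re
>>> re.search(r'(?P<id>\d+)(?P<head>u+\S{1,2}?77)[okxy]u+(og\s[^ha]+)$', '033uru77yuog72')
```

None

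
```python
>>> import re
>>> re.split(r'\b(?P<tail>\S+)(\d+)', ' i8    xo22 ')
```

The pattern matches a word boundary (`\b`, zero-width); then one or more of a non-whitespace character (captured as 'tail'); then one or more of a digit (captured).
Matches to split on: at [1:3] → 'i8'; at [7:11] → 'xo22'.
Because the pattern has a capturing group, `split` also inserts each captured text between the pieces.

[' ', 'i', '8', '    ', 'xo2', '2', ' ']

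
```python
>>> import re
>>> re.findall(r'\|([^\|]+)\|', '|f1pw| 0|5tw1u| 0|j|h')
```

['f1pw', '5tw1u', 'j']

One capturing group, so `findall` returns just the captured substring from each match — 3 in all.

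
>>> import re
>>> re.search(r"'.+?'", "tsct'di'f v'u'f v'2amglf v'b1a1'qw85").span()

Lazy quantifiers expand one character at a time until the remainder of the pattern can match.
The match spans [4:8] → "'di'".

(4, 8)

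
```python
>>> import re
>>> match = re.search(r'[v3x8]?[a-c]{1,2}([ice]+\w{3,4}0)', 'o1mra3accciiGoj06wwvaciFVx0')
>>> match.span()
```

(5, 16)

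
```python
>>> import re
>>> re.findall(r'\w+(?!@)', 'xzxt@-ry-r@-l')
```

['xzx', 'ry', 'l']

`(?!…)`/`(?<!…)` only lets a position through if the neighbouring text does NOT match; no characters are consumed.
With no groups in the pattern, `findall` gives back each whole match — 3 here.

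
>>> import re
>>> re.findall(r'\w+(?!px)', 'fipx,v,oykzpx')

The negative lookaround is zero-width — it rules out positions where the adjacent text would match, without consuming anything.
Since nothing is captured, `findall` lists the 3 matched substrings directly.

['fipx', 'v', 'oykzpx']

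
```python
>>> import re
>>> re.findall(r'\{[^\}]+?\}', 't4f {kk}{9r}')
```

['{kk}', '{9r}']

`findall` yields the raw match text (2 of them) because the pattern has no groups.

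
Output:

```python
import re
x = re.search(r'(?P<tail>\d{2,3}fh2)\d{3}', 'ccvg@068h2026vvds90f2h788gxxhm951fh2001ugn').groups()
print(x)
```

('951fh2',)

The pattern matches 2 to 3 of a digit, then the literal 'fh2' (captured as 'tail'); then exactly 3 of a digit.
`re.search` scans for the first position where the pattern succeeds.
The match spans [30:39] → '951fh2001'.
Captured: group 1 = '951fh2'.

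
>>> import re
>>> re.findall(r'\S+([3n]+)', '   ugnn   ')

['n']

This matches one or more of a non-whitespace character; then one or more of one of [3n] (captured).
Walking the string: at [3:7] match 'ugnn', group 1 = 'n'.
With a single group, `findall` returns only what that group captured — 1 item.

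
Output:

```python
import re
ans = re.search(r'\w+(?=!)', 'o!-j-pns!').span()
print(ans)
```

The `(?=…)`/`(?<=…)` assertion just peeks at neighbouring text; it doesn't advance the match position.
Unlike `match`, `search` isn't anchored — it looks for the pattern anywhere in the string.
The match spans [0:1] → 'o'.

(0, 1)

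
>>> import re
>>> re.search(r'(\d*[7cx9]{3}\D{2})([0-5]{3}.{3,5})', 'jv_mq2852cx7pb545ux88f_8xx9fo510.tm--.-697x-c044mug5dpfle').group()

The pattern matches zero or more of a digit, then exactly 3 of one of [7cx9], then exactly 2 of a non-digit (captured); then exactly 3 of a character in [0-5], then 3 to 5 of any character (captured).
The match spans [5:22] → '2852cx7pb545ux88f'.

'2852cx7pb545ux88f'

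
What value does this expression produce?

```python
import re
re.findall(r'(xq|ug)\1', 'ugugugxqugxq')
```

['ug']

`\1` is not a pattern — it's the concrete string captured by group 1, re-applied verbatim.
One capturing group, so `findall` returns just the captured substring from the one match — 1 in all.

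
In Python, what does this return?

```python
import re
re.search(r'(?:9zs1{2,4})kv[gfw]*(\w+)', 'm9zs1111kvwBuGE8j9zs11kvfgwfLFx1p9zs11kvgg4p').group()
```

'9zs1111kvwBuGE8j9zs11kvfgwfLFx1p9zs11kvgg4p'

Pattern: the literal '9zs', then 2 to 4 of a literal '1' (non-capturing group); then the literal 'kv', then zero or more of one of [gfw]; then one or more of a word character (captured).
`re.search` tries every starting position until one works.
The match spans [1:44] → '9zs1111kvwBuGE8j9zs11kvfgwfLFx1p9zs11kvgg4p'.
Captured: group 1 = 'BuGE8j9zs11kvfgwfLFx1p9zs11kvgg4p'.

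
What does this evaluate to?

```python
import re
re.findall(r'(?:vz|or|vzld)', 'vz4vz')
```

Since nothing is captured, `findall` lists the 2 matched substrings directly.

['vz', 'vz']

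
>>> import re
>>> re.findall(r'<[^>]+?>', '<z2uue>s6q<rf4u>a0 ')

Walking the string: at [0:7] → '<z2uue>'; at [10:16] → '<rf4u>'.
With no groups in the pattern, `findall` gives back each whole match — 2 here.

['<z2uue>', '<rf4u>']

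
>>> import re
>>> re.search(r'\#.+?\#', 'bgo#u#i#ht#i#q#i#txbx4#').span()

Because the quantifier is non-greedy, it stops expanding at the earliest point where the rest of the pattern can succeed.
`re.search` tries every starting position until one works.
The match spans [3:6] → '#u#'.

(3, 6)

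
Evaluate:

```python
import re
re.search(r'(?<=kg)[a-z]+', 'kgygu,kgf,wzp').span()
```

(2, 5)

Lookahead/lookbehind check context without consuming it, so the matched span excludes the asserted characters.
`re.search` scans for the first position where the pattern succeeds.
The match spans [2:5] → 'ygu'.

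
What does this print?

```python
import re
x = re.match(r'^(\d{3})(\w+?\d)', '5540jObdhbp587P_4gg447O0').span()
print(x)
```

(0, 12)

With `match`, the pattern is implicitly anchored at the beginning.
The match spans [0:12] → '5540jObdhbp5'.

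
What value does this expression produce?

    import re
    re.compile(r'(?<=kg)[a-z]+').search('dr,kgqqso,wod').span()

The lookaround is zero-width — it requires the adjacent text to match without consuming it, so the asserted text isn't part of the match.
The match spans [5:9] → 'qqso'.

(5, 9)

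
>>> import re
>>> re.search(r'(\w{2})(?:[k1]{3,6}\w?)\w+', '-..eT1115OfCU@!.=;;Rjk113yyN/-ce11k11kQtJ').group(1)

This matches exactly 2 of a word character (captured); then 3 to 6 of one of [k1], then optionally a word character (non-capturing group); then one or more of a word character.
`re.search` scans for the first position where the pattern succeeds.
The match spans [3:13] → 'eT1115OfCU'.
Captured: group 1 = 'eT'.

'eT'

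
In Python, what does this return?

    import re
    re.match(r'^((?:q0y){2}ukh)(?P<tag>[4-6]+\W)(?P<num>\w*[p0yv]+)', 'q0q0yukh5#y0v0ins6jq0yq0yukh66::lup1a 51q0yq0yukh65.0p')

None

With `match`, the pattern is implicitly anchored at the beginning.
Here position 0 doesn't satisfy it, so the call returns None.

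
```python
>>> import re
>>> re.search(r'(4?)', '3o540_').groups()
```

('',)

The pattern matches optionally a literal '4' (captured).
`re.search` scans for the first position where the pattern succeeds.
The match spans [0:0] → ''.
Captured: group 1 = ''.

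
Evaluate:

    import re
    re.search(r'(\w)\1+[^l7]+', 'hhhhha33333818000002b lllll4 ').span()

A backreference is literal: `\1` must see the identical characters the first group matched.
The match spans [0:22] → 'hhhhha33333818000002b '.

(0, 22)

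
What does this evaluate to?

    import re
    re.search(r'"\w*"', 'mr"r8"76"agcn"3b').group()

'"r8"'

Unlike `match`, `search` isn't anchored — it looks for the pattern anywhere in the string.
The match spans [2:6] → '"r8"'.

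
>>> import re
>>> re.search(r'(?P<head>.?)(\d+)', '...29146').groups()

('.', '29146')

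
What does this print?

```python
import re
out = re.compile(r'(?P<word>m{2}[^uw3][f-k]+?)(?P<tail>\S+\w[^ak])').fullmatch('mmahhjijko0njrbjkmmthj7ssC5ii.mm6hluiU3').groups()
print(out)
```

('mmah', 'hjijko0njrbjkmmthj7ssC5ii.mm6hluiU3')

Pattern: exactly 2 of a literal 'm', then any character except [uw3], then one or more of a character in [f-k] (lazy) (captured as 'word'); then one or more of a non-whitespace character, then a word character, then any character except [ak] (captured as 'tail').
`fullmatch` succeeds only if the pattern covers the string from start to end.
The match spans [0:39] → 'mmahhjijko0njrbjkmmthj7ssC5ii.mm6hluiU3'.
Captured: group 1 = 'mmah', group 2 = 'hjijko0njrbjkmmthj7ssC5ii.mm6hluiU3'.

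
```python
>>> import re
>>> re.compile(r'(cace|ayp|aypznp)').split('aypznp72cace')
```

['', 'ayp', 'znp72', 'cace', '']

`|` is ordered: at each position the engine commits to the first alternative that works.
Matches to split on: at [0:3] → 'ayp'; at [8:12] → 'cace'.
Because the pattern has a capturing group, `split` also inserts each captured text between the pieces.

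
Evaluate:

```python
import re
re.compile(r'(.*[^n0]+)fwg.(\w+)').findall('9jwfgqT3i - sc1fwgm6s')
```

[('9jwfgqT3i - sc1', '6s')]

This matches zero or more of any character, then one or more of any character except [n0] (captured); then the literal 'fwg', then any character; then one or more of a word character (captured).
Multiple groups make `findall` return tuples — one 2-tuple for the one match.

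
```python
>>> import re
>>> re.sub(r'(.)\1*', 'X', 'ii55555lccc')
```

`\1` is not a pattern — it's the concrete string captured by group 1, re-applied verbatim.
Every occurrence is swapped for 'X'.

'XXXX'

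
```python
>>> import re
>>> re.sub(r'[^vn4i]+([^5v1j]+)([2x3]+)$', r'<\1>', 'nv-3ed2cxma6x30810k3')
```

The pattern matches one or more of any character except [vn4i]; then one or more of any character except [5v1j] (captured); then one or more of one of [2x3] (captured); then anchored at the end.
Matches: at [2:20] → '-3ed2cxma6x30810k3'.
The replacement refers to a captured group, so each match is rewritten using its own captured text.

'nv<k>'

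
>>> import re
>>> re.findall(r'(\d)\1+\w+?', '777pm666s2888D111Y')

['7', '6', '8', '1']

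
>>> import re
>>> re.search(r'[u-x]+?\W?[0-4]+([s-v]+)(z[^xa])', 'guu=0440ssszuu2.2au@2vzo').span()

(1, 13)

The pattern matches one or more of a character in [u-x] (lazy); then optionally a non-word character, then one or more of a character in [0-4]; then one or more of a character in [s-v] (captured); then the literal 'z', then any character except [xa] (captured).
`re.search` scans for the first position where the pattern succeeds.
The match spans [1:13] → 'uu=0440ssszu'.
Captured: group 1 = 'sss', group 2 = 'zu'.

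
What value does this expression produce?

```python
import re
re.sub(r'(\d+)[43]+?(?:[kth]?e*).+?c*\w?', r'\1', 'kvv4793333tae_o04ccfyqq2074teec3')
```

'kvv479333_o0yqq207'

Pattern: one or more of a digit (captured); then one or more of one of [43] (lazy); then optionally one of [kth], then zero or more of a literal 'e' (non-capturing group); then one or more of any character (lazy), then zero or more of the literal 'c', then optionally a word character.
Because the quantifier is non-greedy, it stops expanding at the earliest point where the rest of the pattern can succeed.
Matches: at [3:13] → '4793333tae'; at [15:20] → '04ccf'; at [23:32] → '2074teec3'.
Each match is replaced using the text its own group 1 captured.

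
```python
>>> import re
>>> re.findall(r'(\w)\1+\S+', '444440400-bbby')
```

A backreference is literal: `\1` must see the identical characters the first group matched.
One capturing group, so `findall` returns just the captured substring from the one match — 1 in all.

['4']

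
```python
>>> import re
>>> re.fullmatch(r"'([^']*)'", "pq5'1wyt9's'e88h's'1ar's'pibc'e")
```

For `fullmatch`, every character of the input must be accounted for by the pattern.
Here the string isn't matched end-to-end, so the call returns None.

None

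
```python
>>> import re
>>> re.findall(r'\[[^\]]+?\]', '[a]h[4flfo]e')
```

['[a]', '[4flfo]']

Scanning left to right: at [0:3] → '[a]'; at [4:11] → '[4flfo]'.
No capturing groups, so `findall` returns the 2 full match strings.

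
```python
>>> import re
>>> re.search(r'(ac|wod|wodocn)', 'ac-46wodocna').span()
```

(0, 2)

The match spans [0:2] → 'ac'.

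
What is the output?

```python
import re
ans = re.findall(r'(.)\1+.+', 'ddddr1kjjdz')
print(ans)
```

['d']

After group 1 captures some text, `\1` only succeeds where that same text appears again.
Because there's exactly one group, `findall` drops the full match and keeps group 1 from the one hit.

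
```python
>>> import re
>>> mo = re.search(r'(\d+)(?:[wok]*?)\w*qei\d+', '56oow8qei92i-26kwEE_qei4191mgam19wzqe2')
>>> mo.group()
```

'56oow8qei92'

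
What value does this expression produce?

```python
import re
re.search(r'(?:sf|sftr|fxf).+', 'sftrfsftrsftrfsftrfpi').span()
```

`search` walks the string left to right and returns the first match it finds.
The match spans [0:21] → 'sftrfsftrsftrfsftrfpi'.

(0, 21)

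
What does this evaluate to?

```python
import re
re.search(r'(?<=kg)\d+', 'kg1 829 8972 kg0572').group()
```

The positive lookaround only admits positions where the adjacent text matches; those characters stay outside the span.
Unlike `match`, `search` isn't anchored — it looks for the pattern anywhere in the string.
The match spans [2:3] → '1'.

'1'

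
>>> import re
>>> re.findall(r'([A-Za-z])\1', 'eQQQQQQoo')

['Q', 'Q', 'Q', 'o']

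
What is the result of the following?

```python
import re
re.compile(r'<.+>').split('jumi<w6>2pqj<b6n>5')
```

['jumi', '5']

Matches to split on: at [4:17] → '<w6>2pqj<b6n>'.
Splitting on the pattern gives 2 pieces.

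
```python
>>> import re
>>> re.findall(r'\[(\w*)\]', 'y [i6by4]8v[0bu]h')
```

Walking the string: at [2:9] match '[i6by4]', group 1 = 'i6by4'; at [11:16] match '[0bu]', group 1 = '0bu'.
With a single group, `findall` returns only what that group captured — 2 items.

['i6by4', '0bu']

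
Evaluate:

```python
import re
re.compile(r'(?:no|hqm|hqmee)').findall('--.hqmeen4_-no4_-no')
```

['hqm', 'no', 'no']

`|` is ordered: at each position the engine commits to the first alternative that works.
Scanning left to right: at [3:6] → 'hqm'; at [12:14] → 'no'; at [17:19] → 'no'.
With no groups in the pattern, `findall` gives back each whole match — 3 here.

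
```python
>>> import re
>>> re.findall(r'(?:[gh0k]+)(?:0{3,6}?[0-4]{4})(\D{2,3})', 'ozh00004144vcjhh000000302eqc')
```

['vcj', 'eqc']

This matches one or more of one of [gh0k] (non-capturing group); then 3 to 6 of the literal '0' (lazy), then exactly 4 of a character in [0-4] (non-capturing group); then 2 to 3 of a non-digit (captured).
Walking the string: at [2:14] match 'h00004144vcj', group 1 = 'vcj'; at [14:28] match 'hh000000302eqc', group 1 = 'eqc'.
Because there's exactly one group, `findall` drops the full match and keeps group 1 from each hit.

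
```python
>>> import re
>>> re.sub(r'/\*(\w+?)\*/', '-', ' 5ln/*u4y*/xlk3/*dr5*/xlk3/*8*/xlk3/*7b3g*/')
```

`sub` substitutes '-' at each match site.

' 5ln-xlk3-xlk3-xlk3-'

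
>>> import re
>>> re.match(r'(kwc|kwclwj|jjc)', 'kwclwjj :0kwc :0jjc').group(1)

'kwc'

The match spans [0:3] → 'kwc'.
Captured: group 1 = 'kwc'.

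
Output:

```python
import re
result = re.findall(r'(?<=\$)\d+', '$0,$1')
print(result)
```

The lookaround is zero-width — it requires the adjacent text to match without consuming it, so the asserted text isn't part of the match.
Matches: at [1:2] → '0'; at [4:5] → '1'.
Since nothing is captured, `findall` lists the 2 matched substrings directly.

['0', '1']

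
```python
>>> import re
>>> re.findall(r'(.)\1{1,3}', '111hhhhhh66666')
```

['1', 'h', 'h', '6']

A backreference is literal: `\1` must see the identical characters the first group matched.
Walking the string: at [0:3] match '111', group 1 = '1'; at [3:7] match 'hhhh', group 1 = 'h'; at [7:9] match 'hh', group 1 = 'h'; at [9:13] match '6666', group 1 = '6'.
`findall` collects group 1 from each match (4 total).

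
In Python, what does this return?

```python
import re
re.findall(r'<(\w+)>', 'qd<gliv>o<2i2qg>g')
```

['gliv', '2i2qg']

Walking the string: at [2:8] match '<gliv>', group 1 = 'gliv'; at [9:16] match '<2i2qg>', group 1 = '2i2qg'.
With a single group, `findall` returns only what that group captured — 2 items.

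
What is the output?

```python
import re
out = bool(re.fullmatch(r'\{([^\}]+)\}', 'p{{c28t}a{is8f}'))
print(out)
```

False

For `fullmatch`, every character of the input must be accounted for by the pattern.
Here the string isn't matched end-to-end, so the call returns None, and `bool(None)` is False.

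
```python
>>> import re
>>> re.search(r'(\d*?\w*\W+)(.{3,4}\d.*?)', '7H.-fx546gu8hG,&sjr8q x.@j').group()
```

'7H.-fx546'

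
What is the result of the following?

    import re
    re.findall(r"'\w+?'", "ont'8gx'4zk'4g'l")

Walking the string: at [3:8] → "'8gx'"; at [11:15] → "'4g'".
No capturing groups, so `findall` returns the 2 full match strings.

["'8gx'", "'4g'"]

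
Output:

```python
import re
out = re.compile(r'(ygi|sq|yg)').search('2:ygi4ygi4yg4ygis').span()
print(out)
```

The regex engine tests alternatives in the order written; an earlier branch that matches wins even if a later one would match more.
Unlike `match`, `search` isn't anchored — it looks for the pattern anywhere in the string.
The match spans [2:5] → 'ygi'.
Captured: group 1 = 'ygi'.

(2, 5)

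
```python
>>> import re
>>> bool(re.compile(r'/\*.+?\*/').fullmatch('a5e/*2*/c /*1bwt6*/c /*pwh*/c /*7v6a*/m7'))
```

`fullmatch` succeeds only if the pattern covers the string from start to end.
Here the string isn't matched end-to-end, so the call returns None, and `bool(None)` is False.

False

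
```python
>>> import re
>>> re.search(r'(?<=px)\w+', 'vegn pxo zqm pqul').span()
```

(7, 8)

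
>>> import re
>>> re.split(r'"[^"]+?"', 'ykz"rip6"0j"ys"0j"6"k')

Matches to split on: at [3:9] → '"rip6"'; at [11:15] → '"ys"'; at [17:20] → '"6"'.
Each match becomes a cut point; 4 segments remain.

['ykz', '0j', '0j', 'k']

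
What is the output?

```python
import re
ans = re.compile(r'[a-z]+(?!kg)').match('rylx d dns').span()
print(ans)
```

(0, 4)

`re.match` won't scan ahead — the pattern has to work from the very first character.
The match spans [0:4] → 'rylx'.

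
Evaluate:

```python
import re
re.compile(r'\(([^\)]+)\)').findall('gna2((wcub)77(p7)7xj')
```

['(wcub', 'p7']

Scanning left to right: at [4:11] match '((wcub)', group 1 = '(wcub'; at [13:17] match '(p7)', group 1 = 'p7'.
One capturing group, so `findall` returns just the captured substring from each match — 2 in all.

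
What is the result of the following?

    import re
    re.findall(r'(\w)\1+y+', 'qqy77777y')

`\1` is not a pattern — it's the concrete string captured by group 1, re-applied verbatim.
Scanning left to right: at [0:3] match 'qqy', group 1 = 'q'; at [3:9] match '77777y', group 1 = '7'.
With a single group, `findall` returns only what that group captured — 2 items.

['q', '7']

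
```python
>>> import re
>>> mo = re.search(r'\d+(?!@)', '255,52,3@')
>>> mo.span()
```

The negative lookahead/lookbehind blocks any match where the forbidden context is present.
`re.search` tries every starting position until one works.
The match spans [0:3] → '255'.

(0, 3)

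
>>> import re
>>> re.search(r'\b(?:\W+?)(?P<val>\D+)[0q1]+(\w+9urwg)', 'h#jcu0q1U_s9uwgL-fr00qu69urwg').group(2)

The match spans [16:29] → '-fr00qu69urwg'.
Captured: group 1 = 'fr', group 2 = 'u69urwg'.

'u69urwg'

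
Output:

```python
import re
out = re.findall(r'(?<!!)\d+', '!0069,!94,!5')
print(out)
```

['069', '4']

A negative assertion filters positions out without eating any characters.
Matches: at [2:5] → '069'; at [8:9] → '4'.
`findall` yields the raw match text (2 of them) because the pattern has no groups.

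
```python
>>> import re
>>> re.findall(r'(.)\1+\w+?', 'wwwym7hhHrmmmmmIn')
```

['w', 'h', 'm']

`\1` is not a pattern — it's the concrete string captured by group 1, re-applied verbatim.
`findall` collects group 1 from each match (3 total).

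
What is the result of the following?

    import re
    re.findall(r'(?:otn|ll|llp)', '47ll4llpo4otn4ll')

Branches in `(...|...)` are attempted left-to-right; the first branch that allows the whole pattern to succeed is taken.
Scanning left to right: at [2:4] → 'll'; at [5:7] → 'll'; at [10:13] → 'otn'; at [14:16] → 'll'.
With no groups in the pattern, `findall` gives back each whole match — 4 here.

['ll', 'll', 'otn', 'll']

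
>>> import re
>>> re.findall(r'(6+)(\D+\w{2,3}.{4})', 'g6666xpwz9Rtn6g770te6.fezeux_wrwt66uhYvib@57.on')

Multiple groups make `findall` return tuples — one 2-tuple for each match.

[('6666', 'xpwz9Rtn6g7'), ('6', '.fezeux_wrwt66uhYvi')]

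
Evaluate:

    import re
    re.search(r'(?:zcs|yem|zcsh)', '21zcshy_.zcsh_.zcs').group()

'zcs'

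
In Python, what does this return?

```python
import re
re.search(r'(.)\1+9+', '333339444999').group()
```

'333339'

A backreference is literal: `\1` must see the identical characters the first group matched.
The match spans [0:6] → '333339'.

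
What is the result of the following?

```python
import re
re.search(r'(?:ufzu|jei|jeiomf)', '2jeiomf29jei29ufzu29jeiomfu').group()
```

'jei'

Alternation tries branches left to right and keeps the first one that lets the overall match succeed at that position.
The match spans [1:4] → 'jei'.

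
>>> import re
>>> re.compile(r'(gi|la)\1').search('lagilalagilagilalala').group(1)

'la'

The backreference `\1` re-matches whatever the first group consumed, character for character.
`re.search` tries every starting position until one works.
The match spans [4:8] → 'lala'.
Captured: group 1 = 'la'.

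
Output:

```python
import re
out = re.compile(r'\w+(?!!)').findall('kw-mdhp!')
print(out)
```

['kw', 'mdh']

A negative assertion filters positions out without eating any characters.
With no groups in the pattern, `findall` gives back each whole match — 2 here.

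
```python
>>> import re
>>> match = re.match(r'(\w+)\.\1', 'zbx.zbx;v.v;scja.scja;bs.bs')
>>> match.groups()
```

After group 1 captures some text, `\1` only succeeds where that same text appears again.
`re.match` won't scan ahead — the pattern has to work from the very first character.
The match spans [0:7] → 'zbx.zbx'.
Captured: group 1 = 'zbx'.

('zbx',)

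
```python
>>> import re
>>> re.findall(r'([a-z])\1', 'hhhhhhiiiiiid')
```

['h', 'h', 'h', 'i', 'i', 'i']

After group 1 captures some text, `\1` only succeeds where that same text appears again.
Because there's exactly one group, `findall` drops the full match and keeps group 1 from each hit.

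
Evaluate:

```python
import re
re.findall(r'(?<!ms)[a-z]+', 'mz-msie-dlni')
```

The negative lookahead/lookbehind blocks any match where the forbidden context is present.
Matches: at [0:2] → 'mz'; at [3:7] → 'msie'; at [8:12] → 'dlni'.
No capturing groups, so `findall` returns the 3 full match strings.

['mz', 'msie', 'dlni']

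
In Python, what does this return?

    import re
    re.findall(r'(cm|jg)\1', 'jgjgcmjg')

After group 1 captures some text, `\1` only succeeds where that same text appears again.
Scanning left to right: at [0:4] match 'jgjg', group 1 = 'jg'.
`findall` collects group 1 from the one match (1 total).

['jg']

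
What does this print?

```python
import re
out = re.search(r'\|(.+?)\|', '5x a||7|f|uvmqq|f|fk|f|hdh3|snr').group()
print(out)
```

||7|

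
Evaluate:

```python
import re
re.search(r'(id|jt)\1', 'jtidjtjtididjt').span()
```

(4, 8)

A backreference is literal: `\1` must see the identical characters the first group matched.
`re.search` tries every starting position until one works.
The match spans [4:8] → 'jtjt'.
Captured: group 1 = 'jt'.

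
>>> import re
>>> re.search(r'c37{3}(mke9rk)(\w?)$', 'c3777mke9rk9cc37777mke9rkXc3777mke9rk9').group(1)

The match spans [26:38] → 'c3777mke9rk9'.
Captured: group 1 = 'mke9rk', group 2 = '9'.

'mke9rk'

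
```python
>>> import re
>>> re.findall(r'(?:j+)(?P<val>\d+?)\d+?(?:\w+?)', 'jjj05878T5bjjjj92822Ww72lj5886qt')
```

The pattern matches one or more of a literal 'j' (non-capturing group); then one or more of a digit (lazy) (captured as 'val'); then one or more of a digit (lazy); then one or more of a word character (lazy) (non-capturing group).
Lazy quantifiers expand one character at a time until the remainder of the pattern can match.
Matches: at [0:6] match 'jjj058', group 1 = '0'; at [11:18] match 'jjjj928', group 1 = '9'; at [25:29] match 'j588', group 1 = '5'.
One capturing group, so `findall` returns just the captured substring from each match — 3 in all.

['0', '9', '5']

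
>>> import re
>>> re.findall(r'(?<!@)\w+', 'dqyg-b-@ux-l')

The negative lookaround is zero-width — it rules out positions where the adjacent text would match, without consuming anything.
Walking the string: at [0:4] → 'dqyg'; at [5:6] → 'b'; at [9:10] → 'x'; at [11:12] → 'l'.
No capturing groups, so `findall` returns the 4 full match strings.

['dqyg', 'b', 'x', 'l']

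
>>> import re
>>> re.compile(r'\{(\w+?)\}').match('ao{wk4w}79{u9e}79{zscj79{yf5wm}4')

None

`match` is anchored at position 0; if the pattern doesn't fit there, it returns None.
Here position 0 doesn't satisfy it, so the call returns None.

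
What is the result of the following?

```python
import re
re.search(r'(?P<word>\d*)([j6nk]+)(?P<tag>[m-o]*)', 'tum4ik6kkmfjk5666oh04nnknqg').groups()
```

The match spans [5:10] → 'k6kkm'.
Captured: group 1 = '', group 2 = 'k6kk', group 3 = 'm'.

('', 'k6kk', 'm')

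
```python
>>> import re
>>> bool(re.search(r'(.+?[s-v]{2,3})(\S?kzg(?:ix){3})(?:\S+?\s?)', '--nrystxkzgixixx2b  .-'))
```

Pattern: one or more of any character (lazy), then 2 to 3 of a character in [s-v] (captured); then optionally a non-whitespace character, then the literal 'kzg', then the literal 'ix' repeated 3 times (captured); then one or more of a non-whitespace character (lazy), then optionally whitespace (non-capturing group).
`re.search` tries every starting position until one works.
Here no position works, so the call returns None, and `bool(None)` is False.

False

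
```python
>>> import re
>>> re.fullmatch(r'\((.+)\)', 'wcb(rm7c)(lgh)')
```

None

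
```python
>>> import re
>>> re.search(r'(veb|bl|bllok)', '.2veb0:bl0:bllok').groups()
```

('veb',)

The match spans [2:5] → 'veb'.
Captured: group 1 = 'veb'.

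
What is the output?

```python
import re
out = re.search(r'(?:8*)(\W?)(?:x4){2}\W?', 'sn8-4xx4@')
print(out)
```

This matches zero or more of a literal '8' (non-capturing group); then optionally a non-word character (captured); then the literal 'x4' repeated 2 times, then optionally a non-word character.
`search` walks the string left to right and returns the first match it finds.
Here the pattern never matches, so the call returns None.

None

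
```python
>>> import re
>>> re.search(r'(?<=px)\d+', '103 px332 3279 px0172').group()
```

'332'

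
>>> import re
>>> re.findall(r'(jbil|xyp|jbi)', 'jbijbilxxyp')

['jbi', 'jbil', 'xyp']

Alternation isn't longest-match — the leftmost alternative that fits at this position is chosen.
Walking the string: at [0:3] match 'jbi', group 1 = 'jbi'; at [3:7] match 'jbil', group 1 = 'jbil'; at [8:11] match 'xyp', group 1 = 'xyp'.
One capturing group, so `findall` returns just the captured substring from each match — 3 in all.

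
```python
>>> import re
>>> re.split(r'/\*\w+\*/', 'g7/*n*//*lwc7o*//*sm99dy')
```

['g7', '', '/*sm99dy']

Matches to split on: at [2:7] → '/*n*/'; at [7:16] → '/*lwc7o*/'.
Each match becomes a cut point; 3 segments remain.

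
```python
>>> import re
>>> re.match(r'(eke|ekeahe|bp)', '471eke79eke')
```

With `match`, the pattern is implicitly anchored at the beginning.
Here the string doesn't start with a match, so the call returns None.

None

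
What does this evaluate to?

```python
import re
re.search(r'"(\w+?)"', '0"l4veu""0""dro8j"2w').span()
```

(1, 8)

`search` walks the string left to right and returns the first match it finds.
The match spans [1:8] → '"l4veu"'.
Captured: group 1 = 'l4veu'.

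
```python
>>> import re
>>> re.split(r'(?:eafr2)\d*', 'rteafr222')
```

Pattern: the literal 'ea', then the literal 'fr2' (non-capturing group); then zero or more of a digit.
The string is cut at each match, leaving 2 pieces.

['rt', '']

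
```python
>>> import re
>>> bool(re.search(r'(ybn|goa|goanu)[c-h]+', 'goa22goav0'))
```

False

`search` walks the string left to right and returns the first match it finds.
Here the pattern never matches, so the call returns None, and `bool(None)` is False.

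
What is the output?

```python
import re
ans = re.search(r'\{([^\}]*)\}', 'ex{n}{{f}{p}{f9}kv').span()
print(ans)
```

The match spans [2:5] → '{n}'.

(2, 5)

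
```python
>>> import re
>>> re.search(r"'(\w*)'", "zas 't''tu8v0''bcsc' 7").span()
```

The match spans [4:7] → "'t'".

(4, 7)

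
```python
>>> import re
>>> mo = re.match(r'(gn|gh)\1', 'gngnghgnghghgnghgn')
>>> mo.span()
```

(0, 4)

With `match`, the pattern is implicitly anchored at the beginning.
The match spans [0:4] → 'gngn'.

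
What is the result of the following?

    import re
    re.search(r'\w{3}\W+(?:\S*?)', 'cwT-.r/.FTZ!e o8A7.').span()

(0, 5)

This matches exactly 3 of a word character, then one or more of a non-word character; then zero or more of a non-whitespace character (lazy) (non-capturing group).
`re.search` tries every starting position until one works.
The match spans [0:5] → 'cwT-.'.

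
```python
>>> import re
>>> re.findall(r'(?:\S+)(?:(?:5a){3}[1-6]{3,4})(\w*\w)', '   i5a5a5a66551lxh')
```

Pattern: one or more of a non-whitespace character (non-capturing group); then the literal '5a' repeated 3 times, then 3 to 4 of a character in [1-6] (non-capturing group); then zero or more of a word character, then a word character (captured).
Walking the string: at [3:18] match 'i5a5a5a66551lxh', group 1 = '1lxh'.
With a single group, `findall` returns only what that group captured — 1 item.

['1lxh']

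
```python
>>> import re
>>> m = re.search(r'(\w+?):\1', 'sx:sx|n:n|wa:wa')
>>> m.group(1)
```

The match spans [0:5] → 'sx:sx'.
Captured: group 1 = 'sx'.

'sx'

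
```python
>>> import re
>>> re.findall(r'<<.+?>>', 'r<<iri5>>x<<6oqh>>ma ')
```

Because the quantifier is non-greedy, it stops expanding at the earliest point where the rest of the pattern can succeed.
Walking the string: at [1:9] → '<<iri5>>'; at [10:18] → '<<6oqh>>'.
No capturing groups, so `findall` returns the 2 full match strings.

['<<iri5>>', '<<6oqh>>']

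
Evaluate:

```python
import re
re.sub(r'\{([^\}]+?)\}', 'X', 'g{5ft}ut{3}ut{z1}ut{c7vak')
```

'gXutXutXut{c7vak'

Matches: at [1:6] → '{5ft}'; at [8:11] → '{3}'; at [13:17] → '{z1}'.
`sub` substitutes 'X' at each match site.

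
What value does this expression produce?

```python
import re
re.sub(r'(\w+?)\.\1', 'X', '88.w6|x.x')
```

'88.w6|X'

`\1` is not a pattern — it's the concrete string captured by group 1, re-applied verbatim.
Every occurrence is swapped for 'X'.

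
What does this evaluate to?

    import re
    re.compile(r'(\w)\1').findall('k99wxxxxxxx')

['9', 'x', 'x', 'x']

The backreference `\1` re-matches whatever the first group consumed, character for character.
Walking the string: at [1:3] match '99', group 1 = '9'; at [4:6] match 'xx', group 1 = 'x'; at [6:8] match 'xx', group 1 = 'x'; at [8:10] match 'xx', group 1 = 'x'.
With a single group, `findall` returns only what that group captured — 4 items.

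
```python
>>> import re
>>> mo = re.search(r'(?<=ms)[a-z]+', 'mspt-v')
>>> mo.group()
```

'pt'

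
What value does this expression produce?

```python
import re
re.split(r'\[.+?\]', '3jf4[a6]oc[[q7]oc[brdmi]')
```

['3jf4', 'oc', 'oc', '']

A `+?`/`*?`/`{m,n}?` starts at its minimum and grows only as far as needed for what follows to match.
Matches to split on: at [4:8] → '[a6]'; at [10:15] → '[[q7]'; at [17:24] → '[brdmi]'.
Splitting on the pattern gives 4 pieces.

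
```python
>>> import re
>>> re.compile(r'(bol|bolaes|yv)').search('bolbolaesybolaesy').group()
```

'bol'

`search` walks the string left to right and returns the first match it finds.
The match spans [0:3] → 'bol'.
Captured: group 1 = 'bol'.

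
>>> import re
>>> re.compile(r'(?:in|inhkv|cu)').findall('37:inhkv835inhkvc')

['in', 'in']

Alternation tries branches left to right and keeps the first one that lets the overall match succeed at that position.
Scanning left to right: at [3:5] → 'in'; at [11:13] → 'in'.
Since nothing is captured, `findall` lists the 2 matched substrings directly.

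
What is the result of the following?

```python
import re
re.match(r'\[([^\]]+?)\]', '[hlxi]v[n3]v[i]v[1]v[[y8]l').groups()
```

`re.match` won't scan ahead — the pattern has to work from the very first character.
The match spans [0:6] → '[hlxi]'.
Captured: group 1 = 'hlxi'.

('hlxi',)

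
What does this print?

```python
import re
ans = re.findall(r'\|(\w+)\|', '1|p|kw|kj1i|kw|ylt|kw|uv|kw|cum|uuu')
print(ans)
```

['p', 'kj1i', 'ylt', 'uv', 'cum']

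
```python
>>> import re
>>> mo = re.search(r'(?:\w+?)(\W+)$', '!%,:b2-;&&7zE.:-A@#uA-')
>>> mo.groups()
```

('-',)

The pattern matches one or more of a word character (lazy) (non-capturing group); then one or more of a non-word character (captured); then anchored at the end.
`re.search` tries every starting position until one works.
The match spans [19:22] → 'uA-'.
Captured: group 1 = '-'.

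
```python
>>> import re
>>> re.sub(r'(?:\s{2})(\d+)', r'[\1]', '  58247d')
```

This matches exactly 2 of whitespace (non-capturing group); then one or more of a digit (captured).
`\1` in the replacement pulls in group 1's text for each match.

'[58247]d'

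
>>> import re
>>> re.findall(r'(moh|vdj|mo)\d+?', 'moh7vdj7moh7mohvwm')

['moh', 'vdj', 'moh']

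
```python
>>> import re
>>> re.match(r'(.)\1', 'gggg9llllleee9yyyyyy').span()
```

`re.match` only tries the pattern at the start of the string.
The match spans [0:2] → 'gg'.

(0, 2)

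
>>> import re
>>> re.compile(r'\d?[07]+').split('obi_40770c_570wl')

['obi_', 'c_', 'wl']

The string is cut at each match, leaving 3 pieces.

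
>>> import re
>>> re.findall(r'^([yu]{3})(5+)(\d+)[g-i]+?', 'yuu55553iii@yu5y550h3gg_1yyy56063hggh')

This matches anchored at the start of the string; then exactly 3 of one of [yu] (captured); then one or more of a literal '5' (captured); then one or more of a digit (captured); then one or more of a character in [g-i] (lazy).
Scanning left to right: at [0:9] match 'yuu55553i', groups = ('yuu', '5555', '3').
`findall` packs the 3 group values into a tuple for every match.

[('yuu', '5555', '3')]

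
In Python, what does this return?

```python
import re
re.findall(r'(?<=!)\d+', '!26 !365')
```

['26', '365']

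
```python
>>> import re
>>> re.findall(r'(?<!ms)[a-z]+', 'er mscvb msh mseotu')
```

['er', 'mscvb', 'msh', 'mseotu']

The negative lookahead/lookbehind blocks any match where the forbidden context is present.
Matches: at [0:2] → 'er'; at [3:8] → 'mscvb'; at [9:12] → 'msh'; at [13:19] → 'mseotu'.
Since nothing is captured, `findall` lists the 4 matched substrings directly.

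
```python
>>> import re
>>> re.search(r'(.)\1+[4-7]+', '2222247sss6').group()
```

'2222247'

After group 1 captures some text, `\1` only succeeds where that same text appears again.
`re.search` tries every starting position until one works.
The match spans [0:7] → '2222247'.
Captured: group 1 = '2'.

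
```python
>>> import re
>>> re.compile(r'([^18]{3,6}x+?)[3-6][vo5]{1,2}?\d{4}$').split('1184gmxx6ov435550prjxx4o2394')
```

['1184gmxx6ov435', '550prjxx', '']

This matches 3 to 6 of any character except [18], then one or more of the literal 'x' (lazy) (captured); then a character in [3-6], then 1 to 2 of one of [vo5] (lazy), then exactly 4 of a digit; then anchored at the end.
Matches to split on: at [14:28] → '550prjxx4o2394'.
`re.split` interleaves the captured-group text with the surrounding fragments.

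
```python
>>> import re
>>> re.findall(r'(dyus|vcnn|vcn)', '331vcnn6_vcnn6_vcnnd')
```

['vcnn', 'vcnn', 'vcnn']

Alternation tries branches left to right and keeps the first one that lets the overall match succeed at that position.
Scanning left to right: at [3:7] match 'vcnn', group 1 = 'vcnn'; at [9:13] match 'vcnn', group 1 = 'vcnn'; at [15:19] match 'vcnn', group 1 = 'vcnn'.
One capturing group, so `findall` returns just the captured substring from each match — 3 in all.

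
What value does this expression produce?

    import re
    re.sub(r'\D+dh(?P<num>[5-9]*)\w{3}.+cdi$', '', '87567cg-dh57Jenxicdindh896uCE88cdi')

`sub` substitutes '' at each match site.

'87567'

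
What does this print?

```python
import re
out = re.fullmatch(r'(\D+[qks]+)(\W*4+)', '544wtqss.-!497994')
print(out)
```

Pattern: one or more of a non-digit, then one or more of one of [qks] (captured); then zero or more of a non-word character, then one or more of the literal '4' (captured).
`re.fullmatch` is like wrapping the pattern in `^…$` (in single-line mode).
Here the string isn't matched end-to-end, so the call returns None.

None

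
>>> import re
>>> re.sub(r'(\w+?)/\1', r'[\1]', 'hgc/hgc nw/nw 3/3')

`\1` has to match the exact text group 1 already captured.
Matches: at [0:7] → 'hgc/hgc'; at [8:13] → 'nw/nw'; at [14:17] → '3/3'.
Each match is replaced using the text its own group 1 captured.

'[hgc] [nw] [3]'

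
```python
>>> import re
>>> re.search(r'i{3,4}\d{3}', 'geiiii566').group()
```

'iiii566'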